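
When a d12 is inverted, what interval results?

augmented fourth

First reduce the compound diminished twelfth to its simple form, a diminished fifth.
The rule of nine gives the new number: 9 − 5 = 4, so a fifth becomes a fourth.
And diminished becomes augmented under inversion, so we get an augmented fourth.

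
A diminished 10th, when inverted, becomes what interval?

augmented sixth

First reduce the compound diminished tenth to its simple form, a diminished third.
Inverted interval numbers add to nine, so a third pairs with a sixth (3 + 6 = 9).
And diminished becomes augmented under inversion, so we get an augmented sixth.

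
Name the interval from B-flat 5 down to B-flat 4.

perfect 8th

Descending from Bb5 to Bb4 is the same interval as ascending Bb4 to Bb5.
B to B is the same letter name, plus an octave: an octave.
The perfect octave spans 12 semitones, and Bb4 to Bb5 is exactly 12 semitones — so this is a perfect octave.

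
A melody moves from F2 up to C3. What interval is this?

F to C spans five letter names (F-G-A-B-C) — that makes it a fifth of some quality.
The perfect fifth spans 7 semitones, and F2 to C3 is exactly 7 semitones — so this is a perfect fifth.

perfect fifth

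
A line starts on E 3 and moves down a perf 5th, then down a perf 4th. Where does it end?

A perfect fifth down from E3 is A2.
Down a perfect fourth from A2: E2 (5 semitones down).

E 2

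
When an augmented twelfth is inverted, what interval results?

d4

First reduce the compound augmented twelfth to its simple form, an augmented fifth.
Inverted interval numbers add to nine, so a fifth pairs with a fourth (5 + 4 = 9).
The quality also flips — augmented becomes diminished — giving a diminished fourth.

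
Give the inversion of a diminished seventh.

Inverted interval numbers add to nine, so a seventh pairs with a second (7 + 2 = 9).
Quality inverts too: diminished becomes augmented. That makes the inversion an augmented second.

augmented 2nd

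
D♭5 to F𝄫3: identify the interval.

augmented 13th

Descending from Db5 to Fbb3 is the same interval as ascending Fbb3 to Db5.
F to D spans six letter names (F-G-A-B-C-D), plus an octave, so the interval is some kind of thirteenth.
A major thirteenth would be 21 semitones; Fbb3 to Db5 is 22, one semitone wider, so the interval is augmented.
(Equivalently, a compound augmented sixth: an augmented sixth plus an octave.)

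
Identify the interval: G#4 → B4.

minor third

G to B spans three letter names (G-A-B): a third.
G#4 to B4 is 3 semitones, a half step short of the major third (4), so this is minor.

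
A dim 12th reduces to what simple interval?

Take out an octave (7 from the number): 12 − 7 = 5.
Quality carries through unchanged, so the simple form is a diminished fifth.

d5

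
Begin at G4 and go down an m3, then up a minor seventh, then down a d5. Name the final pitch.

G4 down a minor third → E4 (3 semitones).
E4 up a minor seventh → D5 (10 semitones).
A diminished fifth down from D5 is G#4.

G#4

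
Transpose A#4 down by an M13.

C#3

The thirteenth's letter: A down six letter names plus an octave → C.
Moving 21 semitones down from A#4 (the size of a major thirteenth) reaches C#3.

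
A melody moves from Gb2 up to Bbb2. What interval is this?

minor third

G to B spans three letter names (G-A-B), so the interval is some kind of third.
Gb2 to Bbb2 is 3 semitones, a half step short of the major third (4), so this is minor.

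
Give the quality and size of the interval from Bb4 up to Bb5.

B to B is the same letter name, plus an octave: an octave.
Counting semitones, Bb4→Bb5 is 12, which is the perfect octave.

perfect 8th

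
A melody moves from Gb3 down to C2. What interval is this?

Descending from Gb3 to C2 is the same interval as ascending C2 to Gb3.
C to G spans five letter names (C-D-E-F-G), plus an octave: a twelfth.
The perfect twelfth is 19 semitones; here we have 18, one semitone narrower: diminished.
(Equivalently, a compound diminished fifth: a diminished fifth plus an octave.)

diminished 12th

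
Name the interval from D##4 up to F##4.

D to F spans three letter names (D-E-F), so the interval is some kind of third.
At 3 semitones, D##4→F##4 falls one short of a major third: minor.

minor third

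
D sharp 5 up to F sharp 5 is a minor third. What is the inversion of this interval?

major sixth

Interval numbers invert to sum to nine: 3 + 6 = 9, so a third inverts to a sixth.
The quality also flips — minor becomes major — giving a major sixth.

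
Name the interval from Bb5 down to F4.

Descending from Bb5 to F4 is the same interval as ascending F4 to Bb5.
F to B spans four letter names (F-G-A-B), plus an octave, so the interval is some kind of eleventh.
Counting semitones, F4→Bb5 is 17, which is the perfect eleventh.
(Equivalently, a compound perfect fourth: a perfect fourth plus an octave.)

perfect eleventh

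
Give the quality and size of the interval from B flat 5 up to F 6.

perfect fifth

B to F spans five letter names (B-C-D-E-F) — that makes it a fifth of some quality.
Counting semitones, Bb5→F6 is 7, which is the perfect fifth.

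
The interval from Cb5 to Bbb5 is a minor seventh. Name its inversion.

Inverted interval numbers add to nine, so a seventh pairs with a second (7 + 2 = 9).
The quality also flips — minor becomes major — giving a major second.

major second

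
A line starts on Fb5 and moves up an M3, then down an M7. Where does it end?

Up a major third from Fb5: Ab5 (4 semitones up).
Down a major seventh from Ab5: Bbb4 (11 semitones down).

Bbb4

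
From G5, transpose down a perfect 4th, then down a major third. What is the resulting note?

Bb4

G5 down a perfect fourth → D5 (5 semitones).
D5 down a major third → Bb4 (4 semitones).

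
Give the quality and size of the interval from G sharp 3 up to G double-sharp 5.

augmented fifteenth

G to G is the same letter name, plus 2 octaves: a fifteenth.
A perfect fifteenth would be 24 semitones; G#3 to G##5 is 25, one semitone wider, so the interval is augmented.
(Equivalently, a compound augmented octave: an augmented octave plus an octave.)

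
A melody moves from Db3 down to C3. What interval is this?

minor second

Descending from Db3 to C3 is the same interval as ascending C3 to Db3.
C to D spans two letter names (C-D): a second.
A major second would be 2 semitones, but C3 to Db3 is 1 — one semitone narrower, making it a minor second.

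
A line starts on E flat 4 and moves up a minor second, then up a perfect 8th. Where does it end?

F flat 5

Up a minor second from Eb4: Fb4 (1 semitone up).
A perfect octave up from Fb4 is Fb5.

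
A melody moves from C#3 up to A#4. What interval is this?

M13

C to A spans six letter names (C-D-E-F-G-A), plus an octave: a thirteenth.
The major thirteenth spans 21 semitones, and C#3 to A#4 is exactly 21 semitones — so this is a major thirteenth.
(Equivalently, a compound major sixth: a major sixth plus an octave.)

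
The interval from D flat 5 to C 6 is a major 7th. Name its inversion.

The rule of nine gives the new number: 9 − 7 = 2, so a seventh becomes a second.
And major becomes minor under inversion, so we get a minor second.

minor 2nd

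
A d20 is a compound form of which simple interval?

d6

Each octave removed subtracts seven from the number: 20 − 14 = 6.
Quality carries through unchanged, so the simple form is a diminished sixth.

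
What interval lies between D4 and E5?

D to E spans two letter names (D-E), plus an octave, so the interval is some kind of ninth.
The major ninth spans 14 semitones, and D4 to E5 is exactly 14 semitones — so this is a major ninth.
(Equivalently, a compound major second: a major second plus an octave.)

major ninth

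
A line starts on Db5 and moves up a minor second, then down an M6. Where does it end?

A minor second up from Db5 is Ebb5.
A major sixth down from Ebb5 is Gbb4.

Gbb4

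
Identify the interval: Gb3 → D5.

G to D spans five letter names (G-A-B-C-D), plus an octave — that makes it a twelfth of some quality.
Gb3 to D5 spans 20 semitones — one semitone wider than the perfect twelfth (19) — giving an augmented twelfth.
(Equivalently, a compound augmented fifth: an augmented fifth plus an octave.)

augmented twelfth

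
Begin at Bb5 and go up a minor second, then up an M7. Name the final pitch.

Bb6

A minor second up from Bb5 is Cb6.
Up a major seventh from Cb6: Bb6 (11 semitones up).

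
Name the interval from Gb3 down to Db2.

P11

Descending from Gb3 to Db2 is the same interval as ascending Db2 to Gb3.
D to G spans four letter names (D-E-F-G), plus an octave, so the interval is some kind of eleventh.
The perfect eleventh spans 17 semitones, and Db2 to Gb3 is exactly 17 semitones — so this is a perfect eleventh.
(Equivalently, a compound perfect fourth: a perfect fourth plus an octave.)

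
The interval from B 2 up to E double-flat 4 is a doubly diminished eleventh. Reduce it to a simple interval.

doubly diminished fourth

Each octave removed subtracts seven from the number: 11 − 7 = 4.
Quality carries through unchanged, so the simple form is a doubly diminished fourth.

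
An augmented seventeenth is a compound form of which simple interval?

augmented 3rd

Take out 2 octaves (14 from the number): 17 − 14 = 3.
So an augmented seventeenth is 2 octaves plus an augmented third. The quality is unchanged.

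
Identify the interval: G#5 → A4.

major 7th

Descending from G#5 to A4 is the same interval as ascending A4 to G#5.
A to G spans seven letter names (A-B-C-D-E-F-G), so the interval is some kind of seventh.
Counting semitones, A4→G#5 is 11, which is the major seventh.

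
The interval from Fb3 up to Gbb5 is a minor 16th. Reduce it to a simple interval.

minor 2nd

Each octave removed subtracts seven from the number: 16 − 14 = 2.
Quality carries through unchanged, so the simple form is a minor second.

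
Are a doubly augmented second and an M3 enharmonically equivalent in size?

A doubly augmented second = 4 semitones = a major third; enharmonically equal.

Yes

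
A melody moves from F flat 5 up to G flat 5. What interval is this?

F to G spans two letter names (F-G), so the interval is some kind of second.
The major second spans 2 semitones, and Fb5 to Gb5 is exactly 2 semitones — so this is a major second.

major second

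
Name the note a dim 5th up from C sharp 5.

G 5

Counting five letter names up from C lands on G.
A diminished fifth spans 6 semitones, so from C#5 the target pitch is G5.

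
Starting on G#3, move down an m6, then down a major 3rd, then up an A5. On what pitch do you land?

G#3 down a minor sixth → B#2 (8 semitones).
A major third down from B#2 is G#2.
G#2 up an augmented fifth → D##3 (8 semitones).

D##3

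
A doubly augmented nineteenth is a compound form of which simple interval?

AA5

Subtracting seven from the interval number removes an octave: 19 − 14 = 5.
That makes a doubly augmented nineteenth a compound doubly augmented fifth — 2 octaves plus a doubly augmented fifth.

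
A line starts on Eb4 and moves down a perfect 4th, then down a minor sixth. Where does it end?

Eb4 down a perfect fourth → Bb3 (5 semitones).
A minor sixth down from Bb3 is D3.

D3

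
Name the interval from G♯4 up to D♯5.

perfect fifth

G to D spans five letter names (G-A-B-C-D), so the interval is some kind of fifth.
The perfect fifth spans 7 semitones, and G#4 to D#5 is exactly 7 semitones — so this is a perfect fifth.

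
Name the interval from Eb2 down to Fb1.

Descending from Eb2 to Fb1 is the same interval as ascending Fb1 to Eb2.
F to E spans seven letter names (F-G-A-B-C-D-E): a seventh.
Fb1 to Eb2 is 11 semitones, matching the major seventh exactly, so the quality is major.

major seventh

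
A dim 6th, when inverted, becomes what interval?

augmented 3rd

Inverted interval numbers add to nine, so a sixth pairs with a third (6 + 3 = 9).
And diminished becomes augmented under inversion, so we get an augmented third.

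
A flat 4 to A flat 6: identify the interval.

perfect fifteenth

A to A is the same letter name, plus 2 octaves, so the interval is some kind of fifteenth.
The perfect fifteenth spans 24 semitones, and Ab4 to Ab6 is exactly 24 semitones — so this is a perfect fifteenth.
(Equivalently, a compound perfect octave: a perfect octave plus an octave.)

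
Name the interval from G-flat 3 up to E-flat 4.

G to E spans six letter names (G-A-B-C-D-E) — that makes it a sixth of some quality.
Gb3 to Eb4 is 9 semitones, matching the major sixth exactly, so the quality is major.

major sixth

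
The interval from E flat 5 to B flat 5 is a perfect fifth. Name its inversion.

Interval numbers invert to sum to nine: 5 + 4 = 9, so a fifth inverts to a fourth.
And perfect stays perfect under inversion, so we get a perfect fourth.

P4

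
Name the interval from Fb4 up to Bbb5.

perfect 11th

F to B spans four letter names (F-G-A-B), plus an octave: an eleventh.
Counting semitones, Fb4→Bbb5 is 17, which is the perfect eleventh.
(Equivalently, a compound perfect fourth: a perfect fourth plus an octave.)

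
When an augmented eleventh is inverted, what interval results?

d5

First reduce the compound augmented eleventh to its simple form, an augmented fourth.
The rule of nine gives the new number: 9 − 4 = 5, so a fourth becomes a fifth.
And augmented becomes diminished under inversion, so we get a diminished fifth.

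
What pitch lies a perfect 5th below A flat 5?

D flat 5

Five letter names down from A: D.
A perfect fifth is 7 semitones; 7 semitones down from Ab5 gives Db5.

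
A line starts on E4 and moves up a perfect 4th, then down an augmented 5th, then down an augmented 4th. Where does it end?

Abb3

Up a perfect fourth from E4: A4 (5 semitones up).
Down an augmented fifth from A4: Db4 (8 semitones down).
An augmented fourth down from Db4 is Abb3.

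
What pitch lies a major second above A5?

Two letter names up from A: B.
Moving 2 semitones up from A5 (the size of a major second) reaches B5.

B5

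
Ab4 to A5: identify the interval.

A to A is the same letter name, plus an octave: an octave.
Ab4 to A5 spans 13 semitones — one semitone wider than the perfect octave (12) — giving an augmented octave.

augmented 8th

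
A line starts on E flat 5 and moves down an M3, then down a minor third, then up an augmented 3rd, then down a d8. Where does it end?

C double-sharp 4

Eb5 down a major third → Cb5 (4 semitones).
A minor third down from Cb5 is Ab4.
An augmented third up from Ab4 is C#5.
Down a diminished octave from C#5: C##4 (11 semitones down).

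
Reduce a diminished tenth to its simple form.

diminished 3rd

Each octave removed subtracts seven from the number: 10 − 7 = 3.
Quality carries through unchanged, so the simple form is a diminished third.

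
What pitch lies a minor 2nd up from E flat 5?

Two letter names up from E: F.
Moving 1 semitone up from Eb5 (the size of a minor second) reaches Fb5.

F flat 5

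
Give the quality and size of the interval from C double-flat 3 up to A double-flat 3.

major sixth

C to A spans six letter names (C-D-E-F-G-A): a sixth.
Counting semitones, Cbb3→Abb3 is 9, which is the major sixth.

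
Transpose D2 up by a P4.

G2

Counting four letter names up from D lands on G.
A perfect fourth is 5 semitones; 5 semitones up from D2 gives G2.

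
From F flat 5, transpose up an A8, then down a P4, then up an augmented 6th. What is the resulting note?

Up an augmented octave from Fb5: F6 (13 semitones up).
F6 down a perfect fourth → C6 (5 semitones).
C6 up an augmented sixth → A#6 (10 semitones).

A sharp 6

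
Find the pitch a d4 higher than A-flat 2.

D-double-flat 3

Counting four letter names up from A lands on D.
Moving 4 semitones up from Ab2 (the size of a diminished fourth) reaches Dbb3.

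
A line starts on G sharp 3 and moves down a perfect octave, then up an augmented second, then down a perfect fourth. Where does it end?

Down a perfect octave from G#3: G#2 (12 semitones down).
G#2 up an augmented second → A##2 (3 semitones).
A perfect fourth down from A##2 is E##2.

E double-sharp 2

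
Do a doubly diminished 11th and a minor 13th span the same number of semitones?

15 semitones (doubly diminished eleventh) vs 20 semitones (minor thirteenth): not equal.

No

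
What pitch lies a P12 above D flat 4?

A flat 5

The twelfth's letter: D up five letter names plus an octave → A.
Moving 19 semitones up from Db4 (the size of a perfect twelfth) reaches Ab5.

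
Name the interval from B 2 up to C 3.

minor second

B to C spans two letter names (B-C) — that makes it a second of some quality.
A major second would be 2 semitones, but B2 to C3 is 1 — one semitone narrower, making it a minor second.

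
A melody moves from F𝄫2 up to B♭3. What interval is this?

F to B spans four letter names (F-G-A-B), plus an octave: an eleventh.
The perfect eleventh is 17 semitones; here we have 19, two semitones wider: doubly augmented.
(Equivalently, a compound doubly augmented fourth: a doubly augmented fourth plus an octave.)

doubly augmented 11th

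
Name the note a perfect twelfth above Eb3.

Five letters up from E (plus an octave) reaches B.
A perfect twelfth spans 19 semitones, so from Eb3 the target pitch is Bb4.

Bb4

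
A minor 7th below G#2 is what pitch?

The seventh takes the letter from G down to A.
A minor seventh is 10 semitones; 10 semitones down from G#2 gives A#1.

A#1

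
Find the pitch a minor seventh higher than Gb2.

Fb3

Seven letter names up from G: F.
Moving 10 semitones up from Gb2 (the size of a minor seventh) reaches Fb3.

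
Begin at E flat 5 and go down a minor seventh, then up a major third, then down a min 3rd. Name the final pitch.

Eb5 down a minor seventh → F4 (10 semitones).
F4 up a major third → A4 (4 semitones).
A minor third down from A4 is F#4.

F sharp 4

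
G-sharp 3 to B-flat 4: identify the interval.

G to B spans three letter names (G-A-B), plus an octave: a tenth.
G#3 to Bb4 spans 14 semitones — two semitones narrower than the major tenth (16) — giving a diminished tenth.
(Equivalently, a compound diminished third: a diminished third plus an octave.)

diminished 10th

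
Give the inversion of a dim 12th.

augmented 4th

First reduce the compound diminished twelfth to its simple form, a diminished fifth.
The rule of nine gives the new number: 9 − 5 = 4, so a fifth becomes a fourth.
Quality inverts too: diminished becomes augmented. That makes the inversion an augmented fourth.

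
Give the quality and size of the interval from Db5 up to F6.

D to F spans three letter names (D-E-F), plus an octave — that makes it a tenth of some quality.
Db5 to F6 is 16 semitones, matching the major tenth exactly, so the quality is major.
(Equivalently, a compound major third: a major third plus an octave.)

major tenth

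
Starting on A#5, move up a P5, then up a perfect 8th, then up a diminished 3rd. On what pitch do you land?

G7

Up a perfect fifth from A#5: E#6 (7 semitones up).
Up a perfect octave from E#6: E#7 (12 semitones up).
Up a diminished third from E#7: G7 (2 semitones up).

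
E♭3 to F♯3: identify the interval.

E to F spans two letter names (E-F) — that makes it a second of some quality.
A major second would be 2 semitones; Eb3 to F#3 is 3, one semitone wider, so the interval is augmented.

A2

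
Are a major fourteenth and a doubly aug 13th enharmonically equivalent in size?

Yes

Both span 23 semitones: a major fourteenth and a doubly augmented thirteenth are the same chromatic distance.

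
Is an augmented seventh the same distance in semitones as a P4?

An augmented seventh is 12 semitones but a perfect fourth is 5 semitones — different sizes.

No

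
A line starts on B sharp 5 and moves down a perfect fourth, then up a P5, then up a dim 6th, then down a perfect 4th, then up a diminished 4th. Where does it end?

A flat 6

A perfect fourth down from B#5 is F##5.
Up a perfect fifth from F##5: C##6 (7 semitones up).
C##6 up a diminished sixth → A6 (7 semitones).
A6 down a perfect fourth → E6 (5 semitones).
E6 up a diminished fourth → Ab6 (4 semitones).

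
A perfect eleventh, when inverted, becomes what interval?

P5

First reduce the compound perfect eleventh to its simple form, a perfect fourth.
The rule of nine gives the new number: 9 − 4 = 5, so a fourth becomes a fifth.
The quality also flips — perfect stays perfect — giving a perfect fifth.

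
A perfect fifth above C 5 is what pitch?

G 5

Five letter names up from C: G.
Moving 7 semitones up from C5 (the size of a perfect fifth) reaches G5.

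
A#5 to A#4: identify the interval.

Descending from A#5 to A#4 is the same interval as ascending A#4 to A#5.
A to A is the same letter name, plus an octave: an octave.
The perfect octave spans 12 semitones, and A#4 to A#5 is exactly 12 semitones — so this is a perfect octave.

P8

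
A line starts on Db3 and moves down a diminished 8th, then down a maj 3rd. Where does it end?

Down a diminished octave from Db3: D2 (11 semitones down).
D2 down a major third → Bb1 (4 semitones).

Bb1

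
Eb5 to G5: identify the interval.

major third

E to G spans three letter names (E-F-G), so the interval is some kind of third.
Eb5 to G5 is 4 semitones, matching the major third exactly, so the quality is major.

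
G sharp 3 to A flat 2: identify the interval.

Descending from G#3 to Ab2 is the same interval as ascending Ab2 to G#3.
A to G spans seven letter names (A-B-C-D-E-F-G), so the interval is some kind of seventh.
Ab2 to G#3 spans 12 semitones — one semitone wider than the major seventh (11) — giving an augmented seventh.

A7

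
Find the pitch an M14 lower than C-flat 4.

D-double-flat 2

Seven letters down from C (plus an octave) reaches D.
A major fourteenth spans 23 semitones, so from Cb4 the target pitch is Dbb2.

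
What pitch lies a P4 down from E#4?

B#3

Counting four letter names down from E lands on B.
A perfect fourth is 5 semitones; 5 semitones down from E#4 gives B#3.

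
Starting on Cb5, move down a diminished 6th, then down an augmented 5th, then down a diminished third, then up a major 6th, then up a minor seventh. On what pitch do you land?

C#5

A diminished sixth down from Cb5 is E4.
E4 down an augmented fifth → Ab3 (8 semitones).
Ab3 down a diminished third → F#3 (2 semitones).
Up a major sixth from F#3: D#4 (9 semitones up).
D#4 up a minor seventh → C#5 (10 semitones).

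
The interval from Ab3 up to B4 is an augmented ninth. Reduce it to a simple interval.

augmented 2nd

Take out an octave (7 from the number): 9 − 7 = 2.
That makes an augmented ninth a compound augmented second — an octave plus an augmented second.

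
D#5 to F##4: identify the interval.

Descending from D#5 to F##4 is the same interval as ascending F##4 to D#5.
F to D spans six letter names (F-G-A-B-C-D) — that makes it a sixth of some quality.
At 8 semitones, F##4→D#5 falls one short of a major sixth: minor.

minor sixth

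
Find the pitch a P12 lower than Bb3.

Five letters down from B (plus an octave) reaches E.
A perfect twelfth is 19 semitones; 19 semitones down from Bb3 gives Eb2.

Eb2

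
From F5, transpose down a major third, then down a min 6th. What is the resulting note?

Down a major third from F5: Db5 (4 semitones down).
Db5 down a minor sixth → F4 (8 semitones).

F4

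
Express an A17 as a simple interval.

A3

Each octave removed subtracts seven from the number: 17 − 14 = 3.
That makes an augmented seventeenth a compound augmented third — 2 octaves plus an augmented third.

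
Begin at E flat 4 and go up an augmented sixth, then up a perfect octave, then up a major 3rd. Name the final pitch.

E sharp 6

Eb4 up an augmented sixth → C#5 (10 semitones).
Up a perfect octave from C#5: C#6 (12 semitones up).
A major third up from C#6 is E#6.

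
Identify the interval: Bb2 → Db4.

B to D spans three letter names (B-C-D), plus an octave, so the interval is some kind of tenth.
Bb2 to Db4 is 15 semitones, a half step short of the major tenth (16), so this is minor.
(Equivalently, a compound minor third: a minor third plus an octave.)

minor tenth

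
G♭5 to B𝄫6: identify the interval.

G to B spans three letter names (G-A-B), plus an octave: a tenth.
A major tenth would be 16 semitones, but Gb5 to Bbb6 is 15 — one semitone narrower, making it a minor tenth.
(Equivalently, a compound minor third: a minor third plus an octave.)

minor tenth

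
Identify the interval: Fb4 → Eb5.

F to E spans seven letter names (F-G-A-B-C-D-E), so the interval is some kind of seventh.
Counting semitones, Fb4→Eb5 is 11, which is the major seventh.

major seventh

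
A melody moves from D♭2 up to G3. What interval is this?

augmented eleventh

D to G spans four letter names (D-E-F-G), plus an octave, so the interval is some kind of eleventh.
The perfect eleventh is 17 semitones; here we have 18, one semitone wider: augmented.
(Equivalently, a compound augmented fourth: an augmented fourth plus an octave.)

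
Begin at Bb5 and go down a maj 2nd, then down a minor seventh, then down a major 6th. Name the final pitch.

Db4

Down a major second from Bb5: Ab5 (2 semitones down).
A minor seventh down from Ab5 is Bb4.
Bb4 down a major sixth → Db4 (9 semitones).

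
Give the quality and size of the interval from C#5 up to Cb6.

C to C is the same letter name, plus an octave: an octave.
C#5 to Cb6 spans 10 semitones — two semitones narrower than the perfect octave (12) — giving a doubly diminished octave.

dd8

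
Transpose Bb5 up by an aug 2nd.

The second takes the letter from B up to C.
An augmented second is 3 semitones; 3 semitones up from Bb5 gives C#6.

C#6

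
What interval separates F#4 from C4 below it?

Descending from F#4 to C4 is the same interval as ascending C4 to F#4.
C to F spans four letter names (C-D-E-F), so the interval is some kind of fourth.
C4 to F#4 spans 6 semitones — one semitone wider than the perfect fourth (5) — giving an augmented fourth.

A4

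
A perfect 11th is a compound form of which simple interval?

perfect fourth

Each octave removed subtracts seven from the number: 11 − 7 = 4.
So a perfect eleventh is an octave plus a perfect fourth. The quality is unchanged.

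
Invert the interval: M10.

minor 6th

First reduce the compound major tenth to its simple form, a major third.
Inverted interval numbers add to nine, so a third pairs with a sixth (3 + 6 = 9).
And major becomes minor under inversion, so we get a minor sixth.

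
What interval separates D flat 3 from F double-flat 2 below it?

A6

Descending from Db3 to Fbb2 is the same interval as ascending Fbb2 to Db3.
F to D spans six letter names (F-G-A-B-C-D), so the interval is some kind of sixth.
The major sixth is 9 semitones; here we have 10, one semitone wider: augmented.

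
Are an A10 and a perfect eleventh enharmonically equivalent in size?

Both span 17 semitones: an augmented tenth and a perfect eleventh are the same chromatic distance.

Yes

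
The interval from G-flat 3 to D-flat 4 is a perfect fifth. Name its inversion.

The rule of nine gives the new number: 9 − 5 = 4, so a fifth becomes a fourth.
And perfect stays perfect under inversion, so we get a perfect fourth.

P4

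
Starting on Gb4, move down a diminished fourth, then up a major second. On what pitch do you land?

E4

Gb4 down a diminished fourth → D4 (4 semitones).
A major second up from D4 is E4.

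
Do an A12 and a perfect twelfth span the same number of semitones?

An augmented twelfth is 20 semitones but a perfect twelfth is 19 semitones — different sizes.

No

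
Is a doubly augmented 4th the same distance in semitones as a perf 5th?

A doubly augmented fourth = 7 semitones = a perfect fifth; enharmonically equal.

Yes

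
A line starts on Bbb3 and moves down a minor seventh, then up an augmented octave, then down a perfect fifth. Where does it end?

A minor seventh down from Bbb3 is Cb3.
An augmented octave up from Cb3 is C4.
A perfect fifth down from C4 is F3.

F3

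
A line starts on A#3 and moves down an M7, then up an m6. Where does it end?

A major seventh down from A#3 is B2.
Up a minor sixth from B2: G3 (8 semitones up).

G3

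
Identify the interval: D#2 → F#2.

minor third

D to F spans three letter names (D-E-F), so the interval is some kind of third.
D#2 to F#2 is 3 semitones, a half step short of the major third (4), so this is minor.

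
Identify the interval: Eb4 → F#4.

augmented second

E to F spans two letter names (E-F): a second.
Eb4 to F#4 spans 3 semitones — one semitone wider than the major second (2) — giving an augmented second.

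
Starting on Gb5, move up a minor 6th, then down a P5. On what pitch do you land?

Abb5

Gb5 up a minor sixth → Ebb6 (8 semitones).
Ebb6 down a perfect fifth → Abb5 (7 semitones).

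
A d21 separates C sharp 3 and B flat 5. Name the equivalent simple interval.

diminished 7th

Subtracting seven from the interval number removes an octave: 21 − 14 = 7.
Quality carries through unchanged, so the simple form is a diminished seventh.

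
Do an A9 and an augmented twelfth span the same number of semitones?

15 semitones (augmented ninth) vs 20 semitones (augmented twelfth): not equal.

No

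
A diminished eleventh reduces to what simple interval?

diminished fourth

Subtracting seven from the interval number removes an octave: 11 − 7 = 4.
So a diminished eleventh is an octave plus a diminished fourth. The quality is unchanged.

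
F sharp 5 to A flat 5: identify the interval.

diminished third

F to A spans three letter names (F-G-A), so the interval is some kind of third.
The major third is 4 semitones; here we have 2, two semitones narrower: diminished.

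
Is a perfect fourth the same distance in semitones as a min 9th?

No

A perfect fourth spans 5 semitones; a minor ninth spans 13 semitones. They differ by 8.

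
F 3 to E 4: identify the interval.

F to E spans seven letter names (F-G-A-B-C-D-E): a seventh.
The major seventh spans 11 semitones, and F3 to E4 is exactly 11 semitones — so this is a major seventh.

major seventh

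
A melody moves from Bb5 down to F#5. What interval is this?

d4

Descending from Bb5 to F#5 is the same interval as ascending F#5 to Bb5.
F to B spans four letter names (F-G-A-B), so the interval is some kind of fourth.
The perfect fourth is 5 semitones; here we have 4, one semitone narrower: diminished.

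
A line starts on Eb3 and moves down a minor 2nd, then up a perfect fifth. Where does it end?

A3

A minor second down from Eb3 is D3.
D3 up a perfect fifth → A3 (7 semitones).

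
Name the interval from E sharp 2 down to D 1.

Descending from E#2 to D1 is the same interval as ascending D1 to E#2.
D to E spans two letter names (D-E), plus an octave: a ninth.
D1 to E#2 spans 15 semitones — one semitone wider than the major ninth (14) — giving an augmented ninth.
(Equivalently, a compound augmented second: an augmented second plus an octave.)

A9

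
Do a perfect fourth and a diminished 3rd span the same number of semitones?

No

5 semitones (perfect fourth) vs 2 semitones (diminished third): not equal.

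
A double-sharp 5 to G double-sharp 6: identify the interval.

minor 7th

A to G spans seven letter names (A-B-C-D-E-F-G): a seventh.
At 10 semitones, A##5→G##6 falls one short of a major seventh: minor.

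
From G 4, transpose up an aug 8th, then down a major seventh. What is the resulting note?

An augmented octave up from G4 is G#5.
A major seventh down from G#5 is A4.

A 4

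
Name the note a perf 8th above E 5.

An octave keeps the letter name E, an octave up from E.
A perfect octave is 12 semitones; 12 semitones up from E5 gives E6.

E 6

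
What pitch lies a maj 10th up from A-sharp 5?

C-double-sharp 7

Counting three letter names plus an octave up from A lands on C.
A major tenth spans 16 semitones, so from A#5 the target pitch is C##7.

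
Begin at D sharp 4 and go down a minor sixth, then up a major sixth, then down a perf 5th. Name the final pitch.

D#4 down a minor sixth → F##3 (8 semitones).
F##3 up a major sixth → D##4 (9 semitones).
Down a perfect fifth from D##4: G##3 (7 semitones down).

G double-sharp 3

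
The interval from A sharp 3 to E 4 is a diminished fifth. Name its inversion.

Interval numbers invert to sum to nine: 5 + 4 = 9, so a fifth inverts to a fourth.
The quality also flips — diminished becomes augmented — giving an augmented fourth.

augmented fourth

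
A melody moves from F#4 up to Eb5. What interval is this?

diminished seventh

F to E spans seven letter names (F-G-A-B-C-D-E), so the interval is some kind of seventh.
F#4 to Eb5 spans 9 semitones — two semitones narrower than the major seventh (11) — giving a diminished seventh.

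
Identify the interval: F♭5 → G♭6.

F to G spans two letter names (F-G), plus an octave — that makes it a ninth of some quality.
The major ninth spans 14 semitones, and Fb5 to Gb6 is exactly 14 semitones — so this is a major ninth.
(Equivalently, a compound major second: a major second plus an octave.)

major ninth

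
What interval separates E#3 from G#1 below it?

Descending from E#3 to G#1 is the same interval as ascending G#1 to E#3.
G to E spans six letter names (G-A-B-C-D-E), plus an octave: a thirteenth.
The major thirteenth spans 21 semitones, and G#1 to E#3 is exactly 21 semitones — so this is a major thirteenth.
(Equivalently, a compound major sixth: a major sixth plus an octave.)

major thirteenth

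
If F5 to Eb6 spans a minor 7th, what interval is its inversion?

The rule of nine gives the new number: 9 − 7 = 2, so a seventh becomes a second.
And minor becomes major under inversion, so we get a major second.

M2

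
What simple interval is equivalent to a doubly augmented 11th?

doubly augmented 4th

Take out an octave (7 from the number): 11 − 7 = 4.
Quality carries through unchanged, so the simple form is a doubly augmented fourth.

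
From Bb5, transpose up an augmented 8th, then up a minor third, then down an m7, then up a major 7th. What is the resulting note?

D#7

An augmented octave up from Bb5 is B6.
Up a minor third from B6: D7 (3 semitones up).
D7 down a minor seventh → E6 (10 semitones).
A major seventh up from E6 is D#7.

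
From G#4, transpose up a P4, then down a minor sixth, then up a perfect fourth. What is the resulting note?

A#4

G#4 up a perfect fourth → C#5 (5 semitones).
Down a minor sixth from C#5: E#4 (8 semitones down).
A perfect fourth up from E#4 is A#4.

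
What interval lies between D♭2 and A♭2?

D to A spans five letter names (D-E-F-G-A) — that makes it a fifth of some quality.
Db2 to Ab2 is 7 semitones, matching the perfect fifth exactly, so the quality is perfect.

P5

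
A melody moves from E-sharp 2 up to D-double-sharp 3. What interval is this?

major 7th

E to D spans seven letter names (E-F-G-A-B-C-D) — that makes it a seventh of some quality.
E#2 to D##3 is 11 semitones, matching the major seventh exactly, so the quality is major.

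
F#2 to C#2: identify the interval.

P4

Descending from F#2 to C#2 is the same interval as ascending C#2 to F#2.
C to F spans four letter names (C-D-E-F) — that makes it a fourth of some quality.
C#2 to F#2 is 5 semitones, matching the perfect fourth exactly, so the quality is perfect.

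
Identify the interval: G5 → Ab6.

G to A spans two letter names (G-A), plus an octave: a ninth.
A major ninth would be 14 semitones, but G5 to Ab6 is 13 — one semitone narrower, making it a minor ninth.
(Equivalently, a compound minor second: a minor second plus an octave.)

m9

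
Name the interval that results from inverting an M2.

minor 7th

Inverted interval numbers add to nine, so a second pairs with a seventh (2 + 7 = 9).
Quality inverts too: major becomes minor. That makes the inversion a minor seventh.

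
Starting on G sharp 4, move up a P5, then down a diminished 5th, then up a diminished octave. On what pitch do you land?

G sharp 5

G#4 up a perfect fifth → D#5 (7 semitones).
Down a diminished fifth from D#5: G##4 (6 semitones down).
Up a diminished octave from G##4: G#5 (11 semitones up).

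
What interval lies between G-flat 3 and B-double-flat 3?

minor third

G to B spans three letter names (G-A-B) — that makes it a third of some quality.
At 3 semitones, Gb3→Bbb3 falls one short of a major third: minor.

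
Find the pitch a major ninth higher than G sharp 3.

A sharp 4

Two letters up from G (plus an octave) reaches A.
Moving 14 semitones up from G#3 (the size of a major ninth) reaches A#4.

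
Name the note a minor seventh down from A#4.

Seven letter names down from A: B.
A minor seventh is 10 semitones; 10 semitones down from A#4 gives B#3.

B#3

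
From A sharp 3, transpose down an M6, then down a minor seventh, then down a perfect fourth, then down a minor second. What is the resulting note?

Down a major sixth from A#3: C#3 (9 semitones down).
A minor seventh down from C#3 is D#2.
Down a perfect fourth from D#2: A#1 (5 semitones down).
A minor second down from A#1 is G##1.

G double-sharp 1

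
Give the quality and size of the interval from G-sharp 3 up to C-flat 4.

G to C spans four letter names (G-A-B-C) — that makes it a fourth of some quality.
The perfect fourth is 5 semitones; here we have 3, two semitones narrower: doubly diminished.

doubly diminished 4th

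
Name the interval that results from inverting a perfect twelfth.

First reduce the compound perfect twelfth to its simple form, a perfect fifth.
Inverted interval numbers add to nine, so a fifth pairs with a fourth (5 + 4 = 9).
Quality inverts too: perfect stays perfect. That makes the inversion a perfect fourth.

P4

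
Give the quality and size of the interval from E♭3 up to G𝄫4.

diminished tenth

E to G spans three letter names (E-F-G), plus an octave — that makes it a tenth of some quality.
Eb3 to Gbb4 spans 14 semitones — two semitones narrower than the major tenth (16) — giving a diminished tenth.
(Equivalently, a compound diminished third: a diminished third plus an octave.)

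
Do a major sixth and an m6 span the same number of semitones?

No

A major sixth is 9 semitones but a minor sixth is 8 semitones — different sizes.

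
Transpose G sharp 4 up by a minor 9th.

A 5

The ninth's letter: G up two letter names plus an octave → A.
Moving 13 semitones up from G#4 (the size of a minor ninth) reaches A5.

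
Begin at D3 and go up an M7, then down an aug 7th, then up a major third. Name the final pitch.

F3

Up a major seventh from D3: C#4 (11 semitones up).
C#4 down an augmented seventh → Db3 (12 semitones).
A major third up from Db3 is F3.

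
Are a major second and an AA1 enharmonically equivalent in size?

A major second = 2 semitones = a doubly augmented unison; enharmonically equal.

Yes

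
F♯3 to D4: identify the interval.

minor sixth

F to D spans six letter names (F-G-A-B-C-D), so the interval is some kind of sixth.
At 8 semitones, F#3→D4 falls one short of a major sixth: minor.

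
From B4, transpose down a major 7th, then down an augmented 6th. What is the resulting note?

Ebb3

B4 down a major seventh → C4 (11 semitones).
An augmented sixth down from C4 is Ebb3.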